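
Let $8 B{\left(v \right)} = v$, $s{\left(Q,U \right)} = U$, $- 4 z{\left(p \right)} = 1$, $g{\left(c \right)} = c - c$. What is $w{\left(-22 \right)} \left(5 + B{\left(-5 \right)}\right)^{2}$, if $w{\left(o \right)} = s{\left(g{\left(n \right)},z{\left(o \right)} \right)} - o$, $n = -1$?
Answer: $\frac{106575}{256} \approx 416.31$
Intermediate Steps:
$g{\left(c \right)} = 0$
$z{\left(p \right)} = - \frac{1}{4}$ ($z{\left(p \right)} = \left(- \frac{1}{4}\right) 1 = - \frac{1}{4}$)
$B{\left(v \right)} = \frac{v}{8}$
$w{\left(o \right)} = - \frac{1}{4} - o$
$w{\left(-22 \right)} \left(5 + B{\left(-5 \right)}\right)^{2} = \left(- \frac{1}{4} - -22\right) \left(5 + \frac{1}{8} \left(-5\right)\right)^{2} = \left(- \frac{1}{4} + 22\right) \left(5 - \frac{5}{8}\right)^{2} = \frac{87 \left(\frac{35}{8}\right)^{2}}{4} = \frac{87}{4} \cdot \frac{1225}{64} = \frac{106575}{256}$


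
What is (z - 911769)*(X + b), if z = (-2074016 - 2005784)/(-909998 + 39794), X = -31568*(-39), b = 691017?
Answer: -127090763009066987/72517 ≈ -1.7526e+12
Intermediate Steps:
X = 1231152
z = 1019950/217551 (z = -4079800/(-870204) = -4079800*(-1/870204) = 1019950/217551 ≈ 4.6883)
(z - 911769)*(X + b) = (1019950/217551 - 911769)*(1231152 + 691017) = -198355237769/217551*1922169 = -127090763009066987/72517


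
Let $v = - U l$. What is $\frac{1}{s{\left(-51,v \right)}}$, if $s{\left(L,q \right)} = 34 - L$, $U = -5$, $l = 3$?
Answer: $\frac{1}{85} \approx 0.011765$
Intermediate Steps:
$v = 15$ ($v = \left(-1\right) \left(-5\right) 3 = 5 \cdot 3 = 15$)
$\frac{1}{s{\left(-51,v \right)}} = \frac{1}{34 - -51} = \frac{1}{34 + 51} = \frac{1}{85}$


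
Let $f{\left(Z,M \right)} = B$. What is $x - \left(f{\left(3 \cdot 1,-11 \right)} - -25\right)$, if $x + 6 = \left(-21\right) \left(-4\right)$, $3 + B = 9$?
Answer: $47$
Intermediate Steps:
$B = 6$ ($B = -3 + 9 = 6$)
$f{\left(Z,M \right)} = 6$
$x = 78$ ($x = -6 - -84 = -6 + 84 = 78$)
$x - \left(f{\left(3 \cdot 1,-11 \right)} - -25\right) = 78 - \left(6 - -25\right) = 78 - \left(6 + 25\right) = 78 - 31 = 47$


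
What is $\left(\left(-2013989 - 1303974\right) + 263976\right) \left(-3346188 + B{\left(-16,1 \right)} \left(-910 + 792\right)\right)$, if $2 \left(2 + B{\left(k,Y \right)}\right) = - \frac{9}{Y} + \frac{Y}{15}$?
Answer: $\frac{153253263838138}{15} \approx 1.0217 \cdot 10^{13}$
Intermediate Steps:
$B{\left(k,Y \right)} = -2 - \frac{9}{2 Y} + \frac{Y}{30}$ ($B{\left(k,Y \right)} = -2 + \frac{- \frac{9}{Y} + \frac{Y}{15}}{2} = -2 + \left(- \frac{9}{2 Y} + \frac{Y}{30}\right) = -2 - \frac{9}{2 Y} + \frac{Y}{30}$)
$\left(\left(-2013989 - 1303974\right) + 263976\right) \left(-3346188 + B{\left(-16,1 \right)} \left(-910 + 792\right)\right) = \left(\left(-2013989 - 1303974\right) + 263976\right) \left(-3346188 + \frac{-135 + 1 \left(-60 + 1\right)}{30 \cdot 1} \left(-910 + 792\right)\right) = \left(-3317963 + 263976\right) \left(-3346188 + \frac{1}{30} \cdot 1 \left(-135 + 1 \left(-59\right)\right) \left(-118\right)\right) = - 3053987 \left(-3346188 + \frac{1}{30} \cdot 1 \left(-135 - 59\right) \left(-118\right)\right) = - 3053987 \left(-3346188 + \frac{1}{30} \cdot 1 \left(-194\right) \left(-118\right)\right) = - 3053987 \left(-3346188 - - \frac{11446}{15}\right) = - 3053987 \left(-3346188 + \frac{11446}{15}\right) = \left(-3053987\right) \left(- \frac{50181374}{15}\right) = \frac{153253263838138}{15}$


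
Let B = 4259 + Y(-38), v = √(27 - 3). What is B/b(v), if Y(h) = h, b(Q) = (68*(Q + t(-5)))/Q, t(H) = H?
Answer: -25326/17 - 21105*√6/34 ≈ -3010.3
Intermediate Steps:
v = 2*√6 (v = √24 = 2*√6 ≈ 4.8990)
b(Q) = (-340 + 68*Q)/Q (b(Q) = (68*(Q - 5))/Q = (68*(-5 + Q))/Q = (-340 + 68*Q)/Q)
B = 4221 (B = 4259 - 38 = 4221)
B/b(v) = 4221/(68 - 340*√6/12) = 4221/(68 - 85*√6/3)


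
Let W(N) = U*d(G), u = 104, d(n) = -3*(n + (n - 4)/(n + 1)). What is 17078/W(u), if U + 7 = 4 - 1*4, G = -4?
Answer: -8539/14 ≈ -609.93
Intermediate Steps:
d(n) = -3*n - 3*(-4 + n)/(1 + n) (d(n) = -3*(n + (-4 + n)/(1 + n)) = -3*n - 3*(-4 + n)/(1 + n))
U = -7 (U = -7 + (4 - 1*4) = -7 + (4 - 4) = -7 + 0 = -7)
W(N) = -28 (W(N) = -21*(4 - 1*(-4)² - 2*(-4))/(1 - 4) = -21*(4 - 1*16 + 8)/(-3) = -21*(-1)*(4 - 16 + 8)/3 = -21*(-1)*(-4)/3 = -7*4 = -28)
17078/W(u) = 17078/(-28) = 17078*(-1/28) = -8539/14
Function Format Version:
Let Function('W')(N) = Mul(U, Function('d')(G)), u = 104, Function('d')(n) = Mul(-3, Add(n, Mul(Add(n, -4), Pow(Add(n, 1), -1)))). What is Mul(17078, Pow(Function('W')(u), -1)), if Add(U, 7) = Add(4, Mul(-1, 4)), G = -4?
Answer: Rational(-8539, 14) ≈ -609.93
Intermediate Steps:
Function('d')(n) = Add(Mul(-3, n), Mul(-3, Pow(Add(1, n), -1), Add(-4, n))) (Function('d')(n) = Mul(-3, Add(n, Mul(Add(-4, n), Pow(Add(1, n), -1)))) = Mul(-3, Add(n, Mul(Pow(Add(1, n), -1), Add(-4, n)))) = Add(Mul(-3, n), Mul(-3, Pow(Add(1, n), -1), Add(-4, n))))
U = -7 (U = Add(-7, Add(4, Mul(-1, 4))) = Add(-7, Add(4, -4)) = Add(-7, 0) = -7)
Function('W')(N) = -28 (Function('W')(N) = Mul(-7, Mul(3, Pow(Add(1, -4), -1), Add(4, Mul(-1, Pow(-4, 2)), Mul(-2, -4)))) = Mul(-7, Mul(3, Pow(-3, -1), Add(4, Mul(-1, 16), 8))) = Mul(-7, Mul(3, Rational(-1, 3), Add(4, -16, 8))) = Mul(-7, Mul(3, Rational(-1, 3), -4)) = Mul(-7, 4) = -28)
Mul(17078, Pow(Function('W')(u), -1)) = Mul(17078, Pow(-28, -1)) = Mul(17078, Rational(-1, 28)) = Rational(-8539, 14)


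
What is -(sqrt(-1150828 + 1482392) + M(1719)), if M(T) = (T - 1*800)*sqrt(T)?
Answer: -2757*sqrt(191) - 2*sqrt(82891) ≈ -38678.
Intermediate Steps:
M(T) = sqrt(T)*(-800 + T) (M(T) = (T - 800)*sqrt(T) = (-800 + T)*sqrt(T) = sqrt(T)*(-800 + T))
-(sqrt(-1150828 + 1482392) + M(1719)) = -(sqrt(-1150828 + 1482392) + sqrt(1719)*(-800 + 1719)) = -(sqrt(331564) + (3*sqrt(191))*919) = -(2*sqrt(82891) + 2757*sqrt(191)) = -2757*sqrt(191) - 2*sqrt(82891)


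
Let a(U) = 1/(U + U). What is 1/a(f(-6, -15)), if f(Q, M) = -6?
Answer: -12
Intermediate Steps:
a(U) = 1/(2*U)
1/a(f(-6, -15)) = 1/((1/2)/(-6)) = 1/((1/2)*(-1/6)) = 1/(-1/12) = -12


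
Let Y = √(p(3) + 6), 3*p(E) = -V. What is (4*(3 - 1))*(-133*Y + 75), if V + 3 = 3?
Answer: 600 - 1064*√6 ≈ -2006.3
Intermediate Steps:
V = 0 (V = -3 + 3 = 0)
p(E) = 0 (p(E) = (-1*0)/3 = (⅓)*0 = 0)
Y = √6 (Y = √(0 + 6) = √6 ≈ 2.4495)
(4*(3 - 1))*(-133*Y + 75) = (4*(3 - 1))*(-133*√6 + 75) = (4*2)*(75 - 133*√6) = 8*(75 - 133*√6) = 600 - 1064*√6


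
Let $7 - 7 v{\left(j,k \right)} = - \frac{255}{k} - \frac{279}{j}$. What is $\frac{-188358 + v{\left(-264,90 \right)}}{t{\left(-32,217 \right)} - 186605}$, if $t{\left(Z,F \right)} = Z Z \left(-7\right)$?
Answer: $\frac{49726181}{51156072} \approx 0.97205$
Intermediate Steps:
$v{\left(j,k \right)} = 1 + \frac{255}{7 k} + \frac{279}{7 j}$ ($v{\left(j,k \right)} = 1 - \frac{- \frac{255}{k} - \frac{279}{j}}{7} = 1 - \frac{- \frac{279}{j} - \frac{255}{k}}{7} = 1 + \left(\frac{255}{7 k} + \frac{279}{7 j}\right) = 1 + \frac{255}{7 k} + \frac{279}{7 j}$)
$t{\left(Z,F \right)} = - 7 Z^{2}$ ($t{\left(Z,F \right)} = Z^{2} \left(-7\right) = - 7 Z^{2}$)
$\frac{-188358 + v{\left(-264,90 \right)}}{t{\left(-32,217 \right)} - 186605} = \frac{-188358 + \left(1 + \frac{255}{7 \cdot 90} + \frac{279}{7 \left(-264\right)}\right)}{- 7 \left(-32\right)^{2} - 186605} = \frac{-188358 + \left(1 + \frac{255}{7} \cdot \frac{1}{90} + \frac{279}{7} \left(- \frac{1}{264}\right)\right)}{\left(-7\right) 1024 - 186605} = \frac{-188358 + \left(1 + \frac{17}{42} - \frac{93}{616}\right)}{-7168 - 186605} = \frac{-188358 + \frac{331}{264}}{-193773} = \left(- \frac{49726181}{264}\right) \left(- \frac{1}{193773}\right) = \frac{49726181}{51156072}$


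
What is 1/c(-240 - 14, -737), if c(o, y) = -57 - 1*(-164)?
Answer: 1/107 ≈ 0.0093458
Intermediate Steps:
c(o, y) = 107 (c(o, y) = -57 + 164 = 107)
1/c(-240 - 14, -737) = 1/107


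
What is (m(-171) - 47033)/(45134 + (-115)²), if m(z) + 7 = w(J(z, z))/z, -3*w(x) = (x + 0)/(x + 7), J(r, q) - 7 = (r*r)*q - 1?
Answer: -820832469665/1018345324878 ≈ -0.80605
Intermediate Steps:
J(r, q) = 6 + q*r² (J(r, q) = 7 + ((r*r)*q - 1) = 7 + (r²*q - 1) = 7 + (q*r² - 1) = 7 + (-1 + q*r²) = 6 + q*r²)
w(x) = -x/(3*(7 + x)) (w(x) = -(x + 0)/(3*(x + 7)) = -x/(3*(7 + x)))
m(z) = -7 - (6 + z³)/(z*(39 + 3*z³)) (m(z) = -7 + (-(6 + z*z²)/(21 + 3*(6 + z*z²)))/z = -7 + (-(6 + z³)/(21 + 3*(6 + z³)))/z = -7 + (-(6 + z³)/(21 + (18 + 3*z³)))/z = -7 + (-(6 + z³)/(39 + 3*z³))/z = -7 - (6 + z³)/(z*(39 + 3*z³)))
(m(-171) - 47033)/(45134 + (-115)²) = ((⅓)*(-6 - 1*(-171)³ - 21*(-171)*(13 + (-171)³))/(-171*(13 + (-171)³)) - 47033)/(45134 + (-115)²) = ((⅓)*(-1/171)*(-6 - 1*(-5000211) - 21*(-171)*(13 - 5000211))/(13 - 5000211) - 47033)/(45134 + 13225) = ((⅓)*(-1/171)*(-6 + 5000211 - 21*(-171)*(-5000198))/(-5000198) - 47033)/58359 = ((⅓)*(-1/171)*(-1/5000198)*(-6 + 5000211 - 17955711018) - 47033)*(1/58359) = ((⅓)*(-1/171)*(-1/5000198)*(-17950710813) - 47033)*(1/58359) = (-854795753/122147694 - 47033)*(1/58359) = -5745827287655/122147694*1/58359 = -820832469665/1018345324878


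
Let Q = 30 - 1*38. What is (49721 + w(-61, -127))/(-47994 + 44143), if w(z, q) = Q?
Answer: -49713/3851 ≈ -12.909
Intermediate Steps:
Q = -8 (Q = 30 - 38 = -8)
w(z, q) = -8
(49721 + w(-61, -127))/(-47994 + 44143) = (49721 - 8)/(-47994 + 44143) = 49713/(-3851) = 49713*(-1/3851) = -49713/3851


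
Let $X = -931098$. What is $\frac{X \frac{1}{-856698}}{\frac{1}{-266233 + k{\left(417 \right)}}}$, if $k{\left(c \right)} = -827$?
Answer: $- \frac{41443171980}{142783} \approx -2.9025 \cdot 10^{5}$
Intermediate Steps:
$\frac{X \frac{1}{-856698}}{\frac{1}{-266233 + k{\left(417 \right)}}} = \frac{\left(-931098\right) \frac{1}{-856698}}{\frac{1}{-266233 - 827}} = \frac{\left(-931098\right) \left(- \frac{1}{856698}\right)}{\frac{1}{-267060}} = \frac{155183}{142783 \left(- \frac{1}{267060}\right)} = \frac{155183}{142783} \left(-267060\right) = - \frac{41443171980}{142783}$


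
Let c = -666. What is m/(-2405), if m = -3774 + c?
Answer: 24/13 ≈ 1.8462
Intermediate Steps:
m = -4440 (m = -3774 - 666 = -4440)
m/(-2405) = -4440/(-2405) = -4440*(-1/2405) = 24/13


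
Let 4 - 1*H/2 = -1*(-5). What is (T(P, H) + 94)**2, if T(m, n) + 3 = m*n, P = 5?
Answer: 6561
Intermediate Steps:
H = -2 (H = 8 - (-2)*(-5) = 8 - 2*5 = 8 - 10 = -2)
T(m, n) = -3 + m*n
(T(P, H) + 94)**2 = ((-3 + 5*(-2)) + 94)**2 = ((-3 - 10) + 94)**2 = (-13 + 94)**2 = 81**2 = 6561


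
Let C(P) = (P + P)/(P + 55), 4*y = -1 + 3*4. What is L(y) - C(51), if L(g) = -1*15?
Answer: -846/53 ≈ -15.962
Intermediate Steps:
y = 11/4 (y = (-1 + 3*4)/4 = (-1 + 12)/4 = (1/4)*11 = 11/4 ≈ 2.7500)
C(P) = 2*P/(55 + P) (C(P) = (2*P)/(55 + P) = 2*P/(55 + P))
L(g) = -15
L(y) - C(51) = -15 - 2*51/(55 + 51) = -15 - 2*51/106 = -15 - 1*51/53 = -15 - 51/53 = -846/53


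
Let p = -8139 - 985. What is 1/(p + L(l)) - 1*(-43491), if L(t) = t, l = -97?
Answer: 401030510/9221 ≈ 43491.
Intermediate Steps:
p = -9124
1/(p + L(l)) - 1*(-43491) = 1/(-9124 - 97) - 1*(-43491) = 1/(-9221) + 43491 = -1/9221 + 43491 = 401030510/9221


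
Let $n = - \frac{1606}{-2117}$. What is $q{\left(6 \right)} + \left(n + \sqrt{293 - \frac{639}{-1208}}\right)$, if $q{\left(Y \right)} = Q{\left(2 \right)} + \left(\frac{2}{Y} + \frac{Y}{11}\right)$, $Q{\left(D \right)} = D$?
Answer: $\frac{3481}{957} + \frac{\sqrt{107084066}}{604} \approx 20.77$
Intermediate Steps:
$n = \frac{22}{29}$ ($n = \left(-1606\right) \left(- \frac{1}{2117}\right) = \frac{22}{29} \approx 0.75862$)
$q{\left(Y \right)} = 2 + \frac{2}{Y} + \frac{Y}{11}$ ($q{\left(Y \right)} = 2 + \left(\frac{2}{Y} + \frac{Y}{11}\right) = 2 + \frac{2}{Y} + \frac{Y}{11}$)
$q{\left(6 \right)} + \left(n + \sqrt{293 - \frac{639}{-1208}}\right) = \left(2 + \frac{2}{6} + \frac{1}{11} \cdot 6\right) + \left(\frac{22}{29} + \sqrt{293 - \frac{639}{-1208}}\right) = \left(2 + 2 \cdot \frac{1}{6} + \frac{6}{11}\right) + \left(\frac{22}{29} + \sqrt{293 - - \frac{639}{1208}}\right) = \left(2 + \frac{1}{3} + \frac{6}{11}\right) + \left(\frac{22}{29} + \sqrt{293 + \frac{639}{1208}}\right) = \frac{95}{33} + \left(\frac{22}{29} + \sqrt{\frac{354583}{1208}}\right) = \frac{95}{33} + \left(\frac{22}{29} + \frac{\sqrt{107084066}}{604}\right) = \frac{3481}{957} + \frac{\sqrt{107084066}}{604}$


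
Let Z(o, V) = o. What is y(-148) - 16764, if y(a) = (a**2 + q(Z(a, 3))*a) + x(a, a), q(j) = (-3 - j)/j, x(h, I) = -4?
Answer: 5281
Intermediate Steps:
q(j) = (-3 - j)/j
y(a) = -7 + a**2 - a (y(a) = (a**2 + ((-3 - a)/a)*a) - 4 = (a**2 + (-3 - a)) - 4 = (-3 + a**2 - a) - 4 = -7 + a**2 - a)
y(-148) - 16764 = (-7 + (-148)**2 - 1*(-148)) - 16764 = (-7 + 21904 + 148) - 16764 = 22045 - 16764 = 5281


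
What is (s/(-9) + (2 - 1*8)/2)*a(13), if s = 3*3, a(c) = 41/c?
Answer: -164/13 ≈ -12.615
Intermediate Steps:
s = 9
(s/(-9) + (2 - 1*8)/2)*a(13) = (9/(-9) + (2 - 1*8)/2)*(41/13) = (9*(-⅑) + (2 - 8)*(½))*(41*(1/13)) = (-1 - 6*½)*(41/13) = (-1 - 3)*(41/13) = -4*41/13 = -164/13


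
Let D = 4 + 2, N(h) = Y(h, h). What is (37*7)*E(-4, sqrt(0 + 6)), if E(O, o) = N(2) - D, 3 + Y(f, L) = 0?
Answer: -2331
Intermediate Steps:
Y(f, L) = -3 (Y(f, L) = -3 + 0 = -3)
N(h) = -3
D = 6
E(O, o) = -9 (E(O, o) = -3 - 1*6 = -3 - 6 = -9)
(37*7)*E(-4, sqrt(0 + 6)) = (37*7)*(-9) = 259*(-9) = -2331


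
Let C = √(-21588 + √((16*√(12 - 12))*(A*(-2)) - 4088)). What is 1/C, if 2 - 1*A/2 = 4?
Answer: √2/(2*√(-10794 + I*√1022)) ≈ 1.0079e-5 - 0.006806*I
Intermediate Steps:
A = -4 (A = 4 - 2*4 = 4 - 8 = -4)
C = √(-21588 + 2*I*√1022) (C = √(-21588 + √((16*√(12 - 12))*(-4*(-2)) - 4088)) = √(-21588 + √((16*√0)*8 - 4088)) = √(-21588 + √((16*0)*8 - 4088)) = √(-21588 + √(0*8 - 4088)) = √(-21588 + √(0 - 4088)) = √(-21588 + √(-4088)) = √(-21588 + 2*I*√1022) ≈ 0.218 + 146.93*I)
1/C = 1/(√(-21588 + 2*I*√1022)) = (-21588 + 2*I*√1022)^(-½)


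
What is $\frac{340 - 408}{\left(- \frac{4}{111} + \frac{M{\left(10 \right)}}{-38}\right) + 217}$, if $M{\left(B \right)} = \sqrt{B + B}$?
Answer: $- \frac{16405508181}{52344162331} - \frac{3979683 \sqrt{5}}{52344162331} \approx -0.31359$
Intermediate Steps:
$M{\left(B \right)} = \sqrt{2} \sqrt{B}$ ($M{\left(B \right)} = \sqrt{2 B} = \sqrt{2} \sqrt{B}$)
$\frac{340 - 408}{\left(- \frac{4}{111} + \frac{M{\left(10 \right)}}{-38}\right) + 217} = \frac{340 - 408}{\left(- \frac{4}{111} + \frac{\sqrt{2} \sqrt{10}}{-38}\right) + 217} = - \frac{68}{\left(\left(-4\right) \frac{1}{111} + 2 \sqrt{5} \left(- \frac{1}{38}\right)\right) + 217} = - \frac{68}{\left(- \frac{4}{111} - \frac{\sqrt{5}}{19}\right) + 217} = - \frac{68}{\frac{24083}{111} - \frac{\sqrt{5}}{19}}$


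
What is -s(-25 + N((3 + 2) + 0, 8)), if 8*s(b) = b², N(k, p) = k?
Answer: -50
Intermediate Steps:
s(b) = b²/8
-s(-25 + N((3 + 2) + 0, 8)) = -(-25 + ((3 + 2) + 0))²/8 = -(-25 + (5 + 0))²/8 = -(-25 + 5)²/8 = -(-20)²/8 = -400/8 = -1*50 = -50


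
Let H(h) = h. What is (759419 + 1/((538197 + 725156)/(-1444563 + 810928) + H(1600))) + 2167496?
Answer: 2963655531427640/1012552647 ≈ 2.9269e+6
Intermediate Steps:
(759419 + 1/((538197 + 725156)/(-1444563 + 810928) + H(1600))) + 2167496 = (759419 + 1/((538197 + 725156)/(-1444563 + 810928) + 1600)) + 2167496 = (759419 + 1/(1263353/(-633635) + 1600)) + 2167496 = (759419 + 1/(1263353*(-1/633635) + 1600)) + 2167496 = (759419 + 1/(-1263353/633635 + 1600)) + 2167496 = (759419 + 1/(1012552647/633635)) + 2167496 = (759419 + 633635/1012552647) + 2167496 = 768951719265728/1012552647 + 2167496 = 2963655531427640/1012552647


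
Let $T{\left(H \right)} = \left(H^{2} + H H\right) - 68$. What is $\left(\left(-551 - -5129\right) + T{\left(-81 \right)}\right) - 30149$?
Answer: $-12517$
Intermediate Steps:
$T{\left(H \right)} = -68 + 2 H^{2}$ ($T{\left(H \right)} = \left(H^{2} + H^{2}\right) - 68 = 2 H^{2} - 68 = -68 + 2 H^{2}$)
$\left(\left(-551 - -5129\right) + T{\left(-81 \right)}\right) - 30149 = \left(\left(-551 - -5129\right) - \left(68 - 2 \left(-81\right)^{2}\right)\right) - 30149 = \left(\left(-551 + 5129\right) + \left(-68 + 2 \cdot 6561\right)\right) - 30149 = \left(4578 + \left(-68 + 13122\right)\right) - 30149 = \left(4578 + 13054\right) - 30149 = 17632 - 30149 = -12517$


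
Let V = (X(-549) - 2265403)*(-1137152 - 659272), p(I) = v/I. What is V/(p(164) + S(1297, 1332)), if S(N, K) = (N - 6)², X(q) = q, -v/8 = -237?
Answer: 166895032781568/68334395 ≈ 2.4423e+6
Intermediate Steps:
v = 1896 (v = -8*(-237) = 1896)
p(I) = 1896/I
S(N, K) = (-6 + N)²
V = 4070610555648 (V = (-549 - 2265403)*(-1137152 - 659272) = -2265952*(-1796424) = 4070610555648)
V/(p(164) + S(1297, 1332)) = 4070610555648/(1896/164 + (-6 + 1297)²) = 4070610555648/(1896*(1/164) + 1291²) = 4070610555648/(474/41 + 1666681) = 4070610555648/(68334395/41) = 4070610555648*(41/68334395) = 166895032781568/68334395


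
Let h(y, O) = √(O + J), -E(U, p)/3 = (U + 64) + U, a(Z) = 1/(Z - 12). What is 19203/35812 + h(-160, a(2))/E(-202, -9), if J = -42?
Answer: 19203/35812 + I*√4210/10200 ≈ 0.53622 + 0.0063612*I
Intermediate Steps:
a(Z) = 1/(-12 + Z)
E(U, p) = -192 - 6*U (E(U, p) = -3*((U + 64) + U) = -3*((64 + U) + U) = -3*(64 + 2*U) = -192 - 6*U)
h(y, O) = √(-42 + O) (h(y, O) = √(O - 42) = √(-42 + O))
19203/35812 + h(-160, a(2))/E(-202, -9) = 19203/35812 + √(-42 + 1/(-12 + 2))/(-192 - 6*(-202)) = 19203*(1/35812) + √(-42 + 1/(-10))/(-192 + 1212) = 19203/35812 + √(-42 - ⅒)/1020 = 19203/35812 + √(-421/10)*(1/1020) = 19203/35812 + (I*√4210/10)*(1/1020) = 19203/35812 + I*√4210/10200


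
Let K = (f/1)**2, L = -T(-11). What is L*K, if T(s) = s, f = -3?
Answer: 99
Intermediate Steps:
L = 11 (L = -1*(-11) = 11)
K = 9 (K = (-3/1)**2 = (-3*1)**2 = (-3)**2 = 9)
L*K = 11*9 = 99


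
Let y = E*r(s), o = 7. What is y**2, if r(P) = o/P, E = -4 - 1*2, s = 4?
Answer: 441/4 ≈ 110.25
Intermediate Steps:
E = -6 (E = -4 - 2 = -6)
r(P) = 7/P
y = -21/2 (y = -42/4 = -6*7/4 = -21/2 ≈ -10.500)
y**2 = (-21/2)**2 = 441/4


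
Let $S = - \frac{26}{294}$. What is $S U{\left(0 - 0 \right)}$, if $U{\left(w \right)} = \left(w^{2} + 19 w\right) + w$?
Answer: $0$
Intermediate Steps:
$U{\left(w \right)} = w^{2} + 20 w$
$S = - \frac{13}{147}$ ($S = \left(-26\right) \frac{1}{294} = - \frac{13}{147} \approx -0.088435$)
$S U{\left(0 - 0 \right)} = - \frac{13 \left(0 - 0\right) \left(20 + \left(0 - 0\right)\right)}{147} = - \frac{13 \left(0 + 0\right) \left(20 + \left(0 + 0\right)\right)}{147} = - \frac{13 \cdot 0 \left(20 + 0\right)}{147} = - \frac{13 \cdot 0 \cdot 20}{147} = \left(- \frac{13}{147}\right) 0 = 0$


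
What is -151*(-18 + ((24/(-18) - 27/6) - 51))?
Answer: 67799/6 ≈ 11300.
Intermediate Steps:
-151*(-18 + ((24/(-18) - 27/6) - 51)) = -151*(-18 + ((24*(-1/18) - 27*1/6) - 51)) = -151*(-18 + ((-4/3 - 9/2) - 51)) = -151*(-18 + (-35/6 - 51)) = -151*(-18 - 341/6) = -151*(-449/6) = 67799/6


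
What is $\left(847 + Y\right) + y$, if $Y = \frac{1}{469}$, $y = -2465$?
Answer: $- \frac{758841}{469} \approx -1618.0$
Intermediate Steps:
$Y = \frac{1}{469} \approx 0.0021322$
$\left(847 + Y\right) + y = \left(847 + \frac{1}{469}\right) - 2465 = \frac{397244}{469} - 2465 = - \frac{758841}{469}$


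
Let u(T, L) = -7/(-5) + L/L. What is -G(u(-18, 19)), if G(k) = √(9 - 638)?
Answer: -I*√629 ≈ -25.08*I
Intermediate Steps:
u(T, L) = 12/5 (u(T, L) = -7*(-⅕) + 1 = 7/5 + 1 = 12/5)
G(k) = I*√629 (G(k) = √(-629) = I*√629)
-G(u(-18, 19)) = -I*√629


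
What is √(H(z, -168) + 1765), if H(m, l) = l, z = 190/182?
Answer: √1597 ≈ 39.962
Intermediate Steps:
z = 95/91 (z = 190*(1/182) = 95/91 ≈ 1.0440)
√(H(z, -168) + 1765) = √(-168 + 1765) = √1597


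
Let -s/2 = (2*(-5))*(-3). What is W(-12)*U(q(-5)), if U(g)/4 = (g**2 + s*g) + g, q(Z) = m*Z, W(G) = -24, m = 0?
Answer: 0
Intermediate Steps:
s = -60 (s = -2*2*(-5)*(-3) = -(-20)*(-3) = -2*30 = -60)
q(Z) = 0 (q(Z) = 0*Z = 0)
U(g) = -236*g + 4*g**2 (U(g) = 4*((g**2 - 60*g) + g) = 4*(g**2 - 59*g) = -236*g + 4*g**2)
W(-12)*U(q(-5)) = -96*0*(-59 + 0) = -96*0*(-59) = -24*0 = 0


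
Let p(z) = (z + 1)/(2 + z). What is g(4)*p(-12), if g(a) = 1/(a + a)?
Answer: 11/80 ≈ 0.13750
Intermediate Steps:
g(a) = 1/(2*a)
p(z) = (1 + z)/(2 + z)
g(4)*p(-12) = ((½)/4)*((1 - 12)/(2 - 12)) = ((½)*(¼))*(-11/(-10)) = (-⅒*(-11))/8 = (⅛)*(11/10) = 11/80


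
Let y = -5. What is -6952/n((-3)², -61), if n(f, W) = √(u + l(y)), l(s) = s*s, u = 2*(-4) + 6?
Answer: -6952*√23/23 ≈ -1449.6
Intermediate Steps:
u = -2 (u = -8 + 6 = -2)
l(s) = s²
n(f, W) = √23 (n(f, W) = √(-2 + (-5)²) = √(-2 + 25) = √23)
-6952/n((-3)², -61) = -6952*√23/23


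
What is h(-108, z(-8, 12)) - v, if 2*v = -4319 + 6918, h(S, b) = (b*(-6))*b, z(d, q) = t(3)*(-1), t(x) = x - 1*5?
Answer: -2647/2 ≈ -1323.5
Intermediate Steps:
t(x) = -5 + x (t(x) = x - 5 = -5 + x)
z(d, q) = 2 (z(d, q) = (-5 + 3)*(-1) = -2*(-1) = 2)
h(S, b) = -6*b**2 (h(S, b) = (-6*b)*b = -6*b**2)
v = 2599/2 (v = (-4319 + 6918)/2 = (1/2)*2599 = 2599/2 ≈ 1299.5)
h(-108, z(-8, 12)) - v = -6*2**2 - 1*2599/2 = -6*4 - 2599/2 = -24 - 2599/2 = -2647/2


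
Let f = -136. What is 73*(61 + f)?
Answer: -5475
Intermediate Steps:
73*(61 + f) = 73*(61 - 136) = 73*(-75) = -5475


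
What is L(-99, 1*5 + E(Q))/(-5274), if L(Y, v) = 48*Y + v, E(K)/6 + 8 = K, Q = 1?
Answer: 4789/5274 ≈ 0.90804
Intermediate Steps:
E(K) = -48 + 6*K
L(Y, v) = v + 48*Y
L(-99, 1*5 + E(Q))/(-5274) = ((1*5 + (-48 + 6*1)) + 48*(-99))/(-5274) = ((5 + (-48 + 6)) - 4752)*(-1/5274) = ((5 - 42) - 4752)*(-1/5274) = (-37 - 4752)*(-1/5274) = -4789*(-1/5274) = 4789/5274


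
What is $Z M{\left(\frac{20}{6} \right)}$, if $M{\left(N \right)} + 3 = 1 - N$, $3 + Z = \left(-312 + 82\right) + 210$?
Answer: $\frac{368}{3} \approx 122.67$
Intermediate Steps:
$Z = -23$ ($Z = -3 + \left(\left(-312 + 82\right) + 210\right) = -3 + \left(-230 + 210\right) = -3 - 20 = -23$)
$M{\left(N \right)} = -2 - N$ ($M{\left(N \right)} = -3 - \left(-1 + N\right) = -2 - N$)
$Z M{\left(\frac{20}{6} \right)} = - 23 \left(-2 - \frac{20}{6}\right) = - 23 \left(-2 - 20 \cdot \frac{1}{6}\right) = - 23 \left(-2 - \frac{10}{3}\right) = \left(-23\right) \left(- \frac{16}{3}\right) = \frac{368}{3}$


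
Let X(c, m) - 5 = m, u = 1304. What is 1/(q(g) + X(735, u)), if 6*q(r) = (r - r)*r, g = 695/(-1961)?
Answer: 1/1309 ≈ 0.00076394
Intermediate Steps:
X(c, m) = 5 + m
g = -695/1961 (g = 695*(-1/1961) = -695/1961 ≈ -0.35441)
q(r) = 0 (q(r) = ((r - r)*r)/6 = (0*r)/6 = (⅙)*0 = 0)
1/(q(g) + X(735, u)) = 1/(0 + (5 + 1304)) = 1/(0 + 1309) = 1/1309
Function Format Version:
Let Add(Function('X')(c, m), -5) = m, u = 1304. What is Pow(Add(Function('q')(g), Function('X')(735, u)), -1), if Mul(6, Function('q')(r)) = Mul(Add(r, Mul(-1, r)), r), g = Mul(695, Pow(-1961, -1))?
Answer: Rational(1, 1309) ≈ 0.00076394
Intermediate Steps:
Function('X')(c, m) = Add(5, m)
g = Rational(-695, 1961) (g = Mul(695, Rational(-1, 1961)) = Rational(-695, 1961) ≈ -0.35441)
Function('q')(r) = 0 (Function('q')(r) = Mul(Rational(1, 6), Mul(Add(r, Mul(-1, r)), r)) = Mul(Rational(1, 6), Mul(0, r)) = Mul(Rational(1, 6), 0) = 0)
Pow(Add(Function('q')(g), Function('X')(735, u)), -1) = Pow(Add(0, Add(5, 1304)), -1) = Pow(Add(0, 1309), -1) = Pow(1309, -1) = Rational(1, 1309)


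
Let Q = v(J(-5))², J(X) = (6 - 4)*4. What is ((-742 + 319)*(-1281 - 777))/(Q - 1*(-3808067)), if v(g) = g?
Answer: 290178/1269377 ≈ 0.22860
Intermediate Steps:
J(X) = 8 (J(X) = 2*4 = 8)
Q = 64 (Q = 8² = 64)
((-742 + 319)*(-1281 - 777))/(Q - 1*(-3808067)) = ((-742 + 319)*(-1281 - 777))/(64 - 1*(-3808067)) = (-423*(-2058))/(64 + 3808067) = 870534/3808131 = 870534*(1/3808131) = 290178/1269377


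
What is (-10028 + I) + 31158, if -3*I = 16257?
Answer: 15711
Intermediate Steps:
I = -5419 (I = -⅓*16257 = -5419)
(-10028 + I) + 31158 = (-10028 - 5419) + 31158 = -15447 + 31158 = 15711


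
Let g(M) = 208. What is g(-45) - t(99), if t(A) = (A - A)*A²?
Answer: 208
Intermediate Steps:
t(A) = 0 (t(A) = 0*A² = 0)
g(-45) - t(99) = 208 - 1*0 = 208 + 0 = 208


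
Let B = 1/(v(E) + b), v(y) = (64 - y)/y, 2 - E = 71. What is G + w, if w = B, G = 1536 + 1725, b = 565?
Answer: 126696441/38852 ≈ 3261.0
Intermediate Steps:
E = -69 (E = 2 - 1*71 = 2 - 71 = -69)
v(y) = (64 - y)/y
G = 3261
B = 69/38852 (B = 1/((64 - 1*(-69))/(-69) + 565) = 1/(-(64 + 69)/69 + 565) = 1/(-1/69*133 + 565) = 1/(-133/69 + 565) = 1/(38852/69) = 69/38852 ≈ 0.0017760)
w = 69/38852 ≈ 0.0017760
G + w = 3261 + 69/38852 = 126696441/38852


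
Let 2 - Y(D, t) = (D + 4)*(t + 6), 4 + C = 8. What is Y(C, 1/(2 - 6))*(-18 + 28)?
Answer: -440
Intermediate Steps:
C = 4 (C = -4 + 8 = 4)
Y(D, t) = 2 - (4 + D)*(6 + t) (Y(D, t) = 2 - (D + 4)*(t + 6) = 2 - (4 + D)*(6 + t))
Y(C, 1/(2 - 6))*(-18 + 28) = (-22 - 6*4 - 4/(2 - 6) - 1*4/(2 - 6))*(-18 + 28) = (-22 - 24 - 4/(-4) - 1*4/(-4))*10 = (-22 - 24 - 4*(-¼) - 1*4*(-¼))*10 = (-22 - 24 + 1 + 1)*10 = -44*10 = -440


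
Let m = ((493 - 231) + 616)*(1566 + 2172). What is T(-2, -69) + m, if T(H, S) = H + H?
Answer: 3281960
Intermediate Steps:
T(H, S) = 2*H
m = 3281964 (m = (262 + 616)*3738 = 878*3738 = 3281964)
T(-2, -69) + m = 2*(-2) + 3281964 = -4 + 3281964 = 3281960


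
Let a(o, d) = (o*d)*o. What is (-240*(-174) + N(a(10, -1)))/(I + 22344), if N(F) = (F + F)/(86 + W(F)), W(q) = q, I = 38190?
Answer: 146210/211869 ≈ 0.69010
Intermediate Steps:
a(o, d) = d*o² (a(o, d) = (d*o)*o = d*o²)
N(F) = 2*F/(86 + F) (N(F) = (F + F)/(86 + F) = (2*F)/(86 + F) = 2*F/(86 + F))
(-240*(-174) + N(a(10, -1)))/(I + 22344) = (-240*(-174) + 2*(-1*10²)/(86 - 1*10²))/(38190 + 22344) = (41760 + 2*(-1*100)/(86 - 1*100))/60534 = (41760 + 2*(-100)/(86 - 100))*(1/60534) = (41760 + 2*(-100)/(-14))*(1/60534) = (41760 + 2*(-100)*(-1/14))*(1/60534) = (41760 + 100/7)*(1/60534) = (292420/7)*(1/60534) = 146210/211869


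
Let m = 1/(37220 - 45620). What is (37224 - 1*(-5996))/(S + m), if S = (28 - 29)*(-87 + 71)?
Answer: 363048000/134399 ≈ 2701.3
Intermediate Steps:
S = 16 (S = -1*(-16) = 16)
m = -1/8400 (m = 1/(-8400) = -1/8400 ≈ -0.00011905)
(37224 - 1*(-5996))/(S + m) = (37224 - 1*(-5996))/(16 - 1/8400) = (37224 + 5996)/(134399/8400) = 43220*(8400/134399) = 363048000/134399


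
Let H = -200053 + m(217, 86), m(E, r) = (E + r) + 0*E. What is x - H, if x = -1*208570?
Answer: -8820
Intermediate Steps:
m(E, r) = E + r (m(E, r) = (E + r) + 0 = E + r)
x = -208570
H = -199750 (H = -200053 + (217 + 86) = -200053 + 303 = -199750)
x - H = -208570 - 1*(-199750) = -208570 + 199750 = -8820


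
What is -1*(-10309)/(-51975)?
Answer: -10309/51975 ≈ -0.19835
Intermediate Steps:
-1*(-10309)/(-51975) = 10309*(-1/51975) = -10309/51975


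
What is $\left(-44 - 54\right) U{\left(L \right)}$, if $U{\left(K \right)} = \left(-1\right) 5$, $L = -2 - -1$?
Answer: $490$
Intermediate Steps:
$L = -1$ ($L = -2 + 1 = -1$)
$U{\left(K \right)} = -5$
$\left(-44 - 54\right) U{\left(L \right)} = \left(-44 - 54\right) \left(-5\right) = \left(-98\right) \left(-5\right) = 490$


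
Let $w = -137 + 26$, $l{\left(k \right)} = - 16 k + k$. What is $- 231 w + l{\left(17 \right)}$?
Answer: $25386$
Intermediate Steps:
$l{\left(k \right)} = - 15 k$
$w = -111$
$- 231 w + l{\left(17 \right)} = \left(-231\right) \left(-111\right) - 255 = 25641 - 255 = 25386$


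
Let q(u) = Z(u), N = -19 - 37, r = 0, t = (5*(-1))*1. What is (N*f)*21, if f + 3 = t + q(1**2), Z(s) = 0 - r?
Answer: 9408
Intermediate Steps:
t = -5 (t = -5*1 = -5)
Z(s) = 0 (Z(s) = 0 - 1*0 = 0 + 0 = 0)
N = -56
q(u) = 0
f = -8 (f = -3 + (-5 + 0) = -3 - 5 = -8)
(N*f)*21 = -56*(-8)*21 = 448*21 = 9408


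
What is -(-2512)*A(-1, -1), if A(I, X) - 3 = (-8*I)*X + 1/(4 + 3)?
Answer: -85408/7 ≈ -12201.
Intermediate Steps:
A(I, X) = 22/7 - 8*I*X (A(I, X) = 3 + ((-8*I)*X + 1/(4 + 3)) = 3 + (-8*I*X + 1/7) = 3 + (1/7 - 8*I*X) = 22/7 - 8*I*X)
-(-2512)*A(-1, -1) = -(-2512)*(22/7 - 8*(-1)*(-1)) = -(-2512)*(22/7 - 8) = -(-2512)*(-34)/7 = -628*136/7 = -85408/7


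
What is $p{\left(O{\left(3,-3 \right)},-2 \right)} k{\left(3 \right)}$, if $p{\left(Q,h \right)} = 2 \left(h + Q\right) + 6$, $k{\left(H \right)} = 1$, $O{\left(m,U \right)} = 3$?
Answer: $8$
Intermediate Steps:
$p{\left(Q,h \right)} = 6 + 2 Q + 2 h$ ($p{\left(Q,h \right)} = 2 \left(Q + h\right) + 6 = \left(2 Q + 2 h\right) + 6 = 6 + 2 Q + 2 h$)
$p{\left(O{\left(3,-3 \right)},-2 \right)} k{\left(3 \right)} = \left(6 + 2 \cdot 3 + 2 \left(-2\right)\right) 1 = \left(6 + 6 - 4\right) 1 = 8 \cdot 1 = 8$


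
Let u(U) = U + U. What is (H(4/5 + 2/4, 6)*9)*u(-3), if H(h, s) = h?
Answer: -351/5 ≈ -70.200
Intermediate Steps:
u(U) = 2*U
(H(4/5 + 2/4, 6)*9)*u(-3) = ((4/5 + 2/4)*9)*(2*(-3)) = ((4*(⅕) + 2*(¼))*9)*(-6) = ((⅘ + ½)*9)*(-6) = ((13/10)*9)*(-6) = (117/10)*(-6) = -351/5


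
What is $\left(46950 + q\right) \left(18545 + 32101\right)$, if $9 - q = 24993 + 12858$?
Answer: $461283768$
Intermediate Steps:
$q = -37842$ ($q = 9 - \left(24993 + 12858\right) = 9 - 37851 = -37842$)
$\left(46950 + q\right) \left(18545 + 32101\right) = \left(46950 - 37842\right) \left(18545 + 32101\right) = 9108 \cdot 50646 = 461283768$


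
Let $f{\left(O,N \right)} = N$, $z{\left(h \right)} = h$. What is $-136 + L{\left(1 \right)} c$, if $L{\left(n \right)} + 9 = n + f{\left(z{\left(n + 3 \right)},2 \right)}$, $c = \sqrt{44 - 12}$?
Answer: $-136 - 24 \sqrt{2} \approx -169.94$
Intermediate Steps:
$c = 4 \sqrt{2}$ ($c = \sqrt{32} = 4 \sqrt{2} \approx 5.6569$)
$L{\left(n \right)} = -7 + n$ ($L{\left(n \right)} = -9 + \left(n + 2\right) = -9 + \left(2 + n\right) = -7 + n$)
$-136 + L{\left(1 \right)} c = -136 + \left(-7 + 1\right) 4 \sqrt{2} = -136 - 6 \cdot 4 \sqrt{2} = -136 - 24 \sqrt{2}$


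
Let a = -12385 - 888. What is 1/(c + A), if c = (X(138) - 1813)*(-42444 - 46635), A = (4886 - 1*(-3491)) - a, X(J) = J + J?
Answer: 1/136936073 ≈ 7.3027e-9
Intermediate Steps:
a = -13273
X(J) = 2*J
A = 21650 (A = (4886 - 1*(-3491)) - 1*(-13273) = (4886 + 3491) + 13273 = 8377 + 13273 = 21650)
c = 136914423 (c = (2*138 - 1813)*(-42444 - 46635) = (276 - 1813)*(-89079) = -1537*(-89079) = 136914423)
1/(c + A) = 1/(136914423 + 21650) = 1/136936073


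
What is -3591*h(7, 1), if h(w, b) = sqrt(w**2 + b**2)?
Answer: -17955*sqrt(2) ≈ -25392.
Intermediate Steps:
h(w, b) = sqrt(b**2 + w**2)
-3591*h(7, 1) = -3591*sqrt(1**2 + 7**2) = -3591*sqrt(1 + 49) = -17955*sqrt(2)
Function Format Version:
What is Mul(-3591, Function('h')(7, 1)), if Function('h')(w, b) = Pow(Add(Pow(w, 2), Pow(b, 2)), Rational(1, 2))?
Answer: Mul(-17955, Pow(2, Rational(1, 2))) ≈ -25392.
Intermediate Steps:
Function('h')(w, b) = Pow(Add(Pow(b, 2), Pow(w, 2)), Rational(1, 2))
Mul(-3591, Function('h')(7, 1)) = Mul(-3591, Pow(Add(Pow(1, 2), Pow(7, 2)), Rational(1, 2))) = Mul(-3591, Pow(Add(1, 49), Rational(1, 2))) = Mul(-3591, Pow(50, Rational(1, 2))) = Mul(-3591, Mul(5, Pow(2, Rational(1, 2)))) = Mul(-17955, Pow(2, Rational(1, 2)))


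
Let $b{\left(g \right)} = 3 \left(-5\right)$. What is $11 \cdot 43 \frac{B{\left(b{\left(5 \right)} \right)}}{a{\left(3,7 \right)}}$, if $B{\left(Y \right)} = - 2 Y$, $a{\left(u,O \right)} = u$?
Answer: $4730$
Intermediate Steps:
$b{\left(g \right)} = -15$
$11 \cdot 43 \frac{B{\left(b{\left(5 \right)} \right)}}{a{\left(3,7 \right)}} = 11 \cdot 43 \frac{\left(-2\right) \left(-15\right)}{3} = 473 \cdot 30 \cdot \frac{1}{3} = 473 \cdot 10 = 4730$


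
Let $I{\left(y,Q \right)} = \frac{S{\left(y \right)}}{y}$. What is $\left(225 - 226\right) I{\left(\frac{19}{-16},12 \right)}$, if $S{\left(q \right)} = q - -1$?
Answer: $- \frac{3}{19} \approx -0.15789$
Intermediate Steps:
$S{\left(q \right)} = 1 + q$ ($S{\left(q \right)} = q + 1 = 1 + q$)
$I{\left(y,Q \right)} = \frac{1 + y}{y}$
$\left(225 - 226\right) I{\left(\frac{19}{-16},12 \right)} = \left(225 - 226\right) \frac{1 + \frac{19}{-16}}{19 \frac{1}{-16}} = - \frac{1 + 19 \left(- \frac{1}{16}\right)}{19 \left(- \frac{1}{16}\right)} = - \frac{1 - \frac{19}{16}}{- \frac{19}{16}} = - \frac{\left(-16\right) \left(-3\right)}{19 \cdot 16} = \left(-1\right) \frac{3}{19} = - \frac{3}{19}$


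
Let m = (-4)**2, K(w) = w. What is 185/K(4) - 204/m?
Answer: 67/2 ≈ 33.500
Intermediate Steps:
m = 16
185/K(4) - 204/m = 185/4 - 204/16 = 185*(1/4) - 204*1/16 = 185/4 - 51/4 = 67/2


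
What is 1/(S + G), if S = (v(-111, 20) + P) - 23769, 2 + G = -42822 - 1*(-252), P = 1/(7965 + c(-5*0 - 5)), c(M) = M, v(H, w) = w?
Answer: -7960/527915159 ≈ -1.5078e-5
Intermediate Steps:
P = 1/7960 (P = 1/(7965 + (-5*0 - 5)) = 1/(7965 + (0 - 5)) = 1/(7965 - 5) = 1/7960 ≈ 0.00012563)
G = -42572 (G = -2 + (-42822 - 1*(-252)) = -2 + (-42822 + 252) = -2 - 42570 = -42572)
S = -189042039/7960 (S = (20 + 1/7960) - 23769 = 159201/7960 - 23769 = -189042039/7960 ≈ -23749.)
1/(S + G) = 1/(-189042039/7960 - 42572) = 1/(-527915159/7960) = -7960/527915159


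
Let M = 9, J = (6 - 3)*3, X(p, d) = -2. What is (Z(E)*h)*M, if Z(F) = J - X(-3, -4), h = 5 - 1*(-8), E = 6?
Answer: 1287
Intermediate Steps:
J = 9 (J = 3*3 = 9)
h = 13 (h = 5 + 8 = 13)
Z(F) = 11 (Z(F) = 9 - 1*(-2) = 9 + 2 = 11)
(Z(E)*h)*M = (11*13)*9 = 143*9 = 1287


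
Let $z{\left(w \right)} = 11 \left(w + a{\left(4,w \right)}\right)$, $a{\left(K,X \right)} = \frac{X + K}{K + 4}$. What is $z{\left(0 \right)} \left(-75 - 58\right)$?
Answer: $- \frac{1463}{2} \approx -731.5$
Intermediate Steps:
$a{\left(K,X \right)} = \frac{K + X}{4 + K}$
$z{\left(w \right)} = \frac{11}{2} + \frac{99 w}{8}$ ($z{\left(w \right)} = 11 \left(w + \frac{4 + w}{4 + 4}\right) = 11 \left(w + \frac{4 + w}{8}\right) = 11 \left(w + \left(\frac{1}{2} + \frac{w}{8}\right)\right) = 11 \left(\frac{1}{2} + \frac{9 w}{8}\right) = \frac{11}{2} + \frac{99 w}{8}$)
$z{\left(0 \right)} \left(-75 - 58\right) = \left(\frac{11}{2} + \frac{99}{8} \cdot 0\right) \left(-75 - 58\right) = \left(\frac{11}{2} + 0\right) \left(-133\right) = \frac{11}{2} \left(-133\right) = - \frac{1463}{2}$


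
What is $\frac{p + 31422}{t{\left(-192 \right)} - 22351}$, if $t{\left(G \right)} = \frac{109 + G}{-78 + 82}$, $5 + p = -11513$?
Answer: $- \frac{79616}{89487} \approx -0.88969$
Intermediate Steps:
$p = -11518$ ($p = -5 - 11513 = -11518$)
$t{\left(G \right)} = \frac{109}{4} + \frac{G}{4}$ ($t{\left(G \right)} = \frac{109 + G}{4} = \left(109 + G\right) \frac{1}{4} = \frac{109}{4} + \frac{G}{4}$)
$\frac{p + 31422}{t{\left(-192 \right)} - 22351} = \frac{-11518 + 31422}{\left(\frac{109}{4} + \frac{1}{4} \left(-192\right)\right) - 22351} = \frac{19904}{\left(\frac{109}{4} - 48\right) - 22351} = \frac{19904}{- \frac{83}{4} - 22351} = \frac{19904}{- \frac{89487}{4}} = 19904 \left(- \frac{4}{89487}\right) = - \frac{79616}{89487}$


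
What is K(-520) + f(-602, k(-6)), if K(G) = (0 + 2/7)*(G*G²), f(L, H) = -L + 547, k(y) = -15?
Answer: -281207957/7 ≈ -4.0173e+7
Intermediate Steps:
f(L, H) = 547 - L
K(G) = 2*G³/7 (K(G) = (0 + 2*(⅐))*G³ = (0 + 2/7)*G³ = 2*G³/7)
K(-520) + f(-602, k(-6)) = (2/7)*(-520)³ + (547 - 1*(-602)) = (2/7)*(-140608000) + (547 + 602) = -281216000/7 + 1149 = -281207957/7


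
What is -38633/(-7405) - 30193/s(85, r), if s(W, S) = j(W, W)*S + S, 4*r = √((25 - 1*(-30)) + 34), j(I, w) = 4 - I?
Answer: 38633/7405 + 30193*√89/1780 ≈ 165.24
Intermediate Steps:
r = √89/4 (r = √((25 - 1*(-30)) + 34)/4 = √((25 + 30) + 34)/4 = √(55 + 34)/4 = √89/4 ≈ 2.3585)
s(W, S) = S + S*(4 - W) (s(W, S) = (4 - W)*S + S = S*(4 - W) + S = S + S*(4 - W))
-38633/(-7405) - 30193/s(85, r) = -38633/(-7405) - 30193*4*√89/(89*(5 - 1*85)) = -38633*(-1/7405) - 30193*4*√89/(89*(5 - 85)) = 38633/7405 - 30193*(-√89/1780) = 38633/7405 - (-30193)*√89/1780 = 38633/7405 + 30193*√89/1780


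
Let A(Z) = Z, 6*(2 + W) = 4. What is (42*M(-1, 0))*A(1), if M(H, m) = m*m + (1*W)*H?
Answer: 56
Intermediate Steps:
W = -4/3 (W = -2 + (⅙)*4 = -2 + ⅔ = -4/3 ≈ -1.3333)
M(H, m) = m² - 4*H/3 (M(H, m) = m*m + (1*(-4/3))*H = m² - 4*H/3)
(42*M(-1, 0))*A(1) = (42*(0² - 4/3*(-1)))*1 = (42*(0 + 4/3))*1 = (42*(4/3))*1 = 56*1 = 56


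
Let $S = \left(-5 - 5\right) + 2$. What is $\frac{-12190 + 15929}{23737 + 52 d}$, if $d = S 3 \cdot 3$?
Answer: $\frac{3739}{19993} \approx 0.18702$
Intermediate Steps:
$S = -8$ ($S = -10 + 2 = -8$)
$d = -72$ ($d = \left(-8\right) 3 \cdot 3 = \left(-24\right) 3 = -72$)
$\frac{-12190 + 15929}{23737 + 52 d} = \frac{-12190 + 15929}{23737 + 52 \left(-72\right)} = \frac{3739}{23737 - 3744} = \frac{3739}{19993}$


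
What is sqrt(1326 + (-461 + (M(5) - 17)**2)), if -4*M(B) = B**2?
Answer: sqrt(22489)/4 ≈ 37.491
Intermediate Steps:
M(B) = -B**2/4
sqrt(1326 + (-461 + (M(5) - 17)**2)) = sqrt(1326 + (-461 + (-1/4*5**2 - 17)**2)) = sqrt(1326 + (-461 + (-1/4*25 - 17)**2)) = sqrt(1326 + (-461 + (-25/4 - 17)**2)) = sqrt(1326 + (-461 + (-93/4)**2)) = sqrt(1326 + (-461 + 8649/16)) = sqrt(1326 + 1273/16) = sqrt(22489/16) = sqrt(22489)/4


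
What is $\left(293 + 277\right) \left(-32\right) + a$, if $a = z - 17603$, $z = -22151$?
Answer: $-57994$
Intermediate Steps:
$a = -39754$ ($a = -22151 - 17603 = -39754$)
$\left(293 + 277\right) \left(-32\right) + a = \left(293 + 277\right) \left(-32\right) - 39754 = 570 \left(-32\right) - 39754 = -18240 - 39754 = -57994$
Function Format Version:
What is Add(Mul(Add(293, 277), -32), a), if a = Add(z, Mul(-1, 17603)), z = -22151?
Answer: -57994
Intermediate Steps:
a = -39754 (a = Add(-22151, Mul(-1, 17603)) = Add(-22151, -17603) = -39754)
Add(Mul(Add(293, 277), -32), a) = Add(Mul(Add(293, 277), -32), -39754) = Add(Mul(570, -32), -39754) = Add(-18240, -39754) = -57994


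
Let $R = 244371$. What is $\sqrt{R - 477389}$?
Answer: $i \sqrt{233018} \approx 482.72 i$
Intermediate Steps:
$\sqrt{R - 477389} = \sqrt{244371 - 477389} = \sqrt{-233018} = i \sqrt{233018}$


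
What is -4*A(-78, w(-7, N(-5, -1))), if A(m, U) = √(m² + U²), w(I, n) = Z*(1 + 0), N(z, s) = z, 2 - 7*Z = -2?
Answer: -8*√74533/7 ≈ -312.01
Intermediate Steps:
Z = 4/7 (Z = 2/7 - ⅐*(-2) = 2/7 + 2/7 = 4/7 ≈ 0.57143)
w(I, n) = 4/7 (w(I, n) = 4*(1 + 0)/7 = (4/7)*1 = 4/7)
A(m, U) = √(U² + m²)
-4*A(-78, w(-7, N(-5, -1))) = -4*√((4/7)² + (-78)²) = -4*√(16/49 + 6084) = -8*√74533/7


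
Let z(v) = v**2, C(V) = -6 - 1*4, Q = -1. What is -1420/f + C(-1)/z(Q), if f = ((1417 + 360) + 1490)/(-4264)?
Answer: 6022210/3267 ≈ 1843.3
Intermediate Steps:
C(V) = -10 (C(V) = -6 - 4 = -10)
f = -3267/4264 (f = (1777 + 1490)*(-1/4264) = 3267*(-1/4264) = -3267/4264 ≈ -0.76618)
-1420/f + C(-1)/z(Q) = -1420/(-3267/4264) - 10/((-1)**2) = -1420*(-4264/3267) - 10/1 = 6054880/3267 - 10*1 = 6054880/3267 - 10 = 6022210/3267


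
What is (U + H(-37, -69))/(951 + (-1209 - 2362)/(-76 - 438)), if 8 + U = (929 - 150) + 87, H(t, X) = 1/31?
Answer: 13671886/15263935 ≈ 0.89570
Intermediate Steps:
H(t, X) = 1/31
U = 858 (U = -8 + ((929 - 150) + 87) = -8 + (779 + 87) = -8 + 866 = 858)
(U + H(-37, -69))/(951 + (-1209 - 2362)/(-76 - 438)) = (858 + 1/31)/(951 + (-1209 - 2362)/(-76 - 438)) = 26599/(31*(951 - 3571/(-514))) = 26599/(31*(951 - 3571*(-1/514))) = 26599/(31*(951 + 3571/514)) = 26599/(31*(492385/514)) = (26599/31)*(514/492385) = 13671886/15263935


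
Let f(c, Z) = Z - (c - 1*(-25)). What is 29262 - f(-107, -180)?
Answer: 29360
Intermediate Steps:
f(c, Z) = -25 + Z - c (f(c, Z) = Z - (c + 25) = Z - (25 + c) = Z + (-25 - c) = -25 + Z - c)
29262 - f(-107, -180) = 29262 - (-25 - 180 - 1*(-107)) = 29262 - (-25 - 180 + 107) = 29262 - 1*(-98) = 29262 + 98 = 29360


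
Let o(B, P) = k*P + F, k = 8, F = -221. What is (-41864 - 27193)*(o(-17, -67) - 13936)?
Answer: 1014654501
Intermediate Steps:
o(B, P) = -221 + 8*P (o(B, P) = 8*P - 221 = -221 + 8*P)
(-41864 - 27193)*(o(-17, -67) - 13936) = (-41864 - 27193)*((-221 + 8*(-67)) - 13936) = -69057*((-221 - 536) - 13936) = -69057*(-757 - 13936) = -69057*(-14693) = 1014654501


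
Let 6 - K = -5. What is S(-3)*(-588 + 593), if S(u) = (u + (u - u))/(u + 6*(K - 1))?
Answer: -5/19 ≈ -0.26316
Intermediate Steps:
K = 11 (K = 6 - 1*(-5) = 6 + 5 = 11)
S(u) = u/(60 + u) (S(u) = (u + (u - u))/(u + 6*(11 - 1)) = (u + 0)/(u + 6*10) = u/(u + 60) = u/(60 + u))
S(-3)*(-588 + 593) = (-3/(60 - 3))*(-588 + 593) = -3/57*5 = -3*1/57*5 = -1/19*5 = -5/19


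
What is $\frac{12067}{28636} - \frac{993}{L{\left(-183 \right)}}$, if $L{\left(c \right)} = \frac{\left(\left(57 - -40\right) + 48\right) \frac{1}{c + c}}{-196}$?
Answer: $- \frac{2039850721613}{4152220} \approx -4.9127 \cdot 10^{5}$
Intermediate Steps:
$L{\left(c \right)} = - \frac{145}{392 c}$ ($L{\left(c \right)} = \frac{\left(57 + 40\right) + 48}{2 c} \left(- \frac{1}{196}\right) = \left(97 + 48\right) \frac{1}{2 c} \left(- \frac{1}{196}\right) = 145 \frac{1}{2 c} \left(- \frac{1}{196}\right) = \frac{145}{2 c} \left(- \frac{1}{196}\right) = - \frac{145}{392 c}$)
$\frac{12067}{28636} - \frac{993}{L{\left(-183 \right)}} = \frac{12067}{28636} - \frac{993}{\left(- \frac{145}{392}\right) \frac{1}{-183}} = 12067 \cdot \frac{1}{28636} - \frac{993}{\left(- \frac{145}{392}\right) \left(- \frac{1}{183}\right)} = \frac{12067}{28636} - \frac{993}{\frac{145}{71736}} = \frac{12067}{28636} - \frac{71233848}{145} = - \frac{2039850721613}{4152220}$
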